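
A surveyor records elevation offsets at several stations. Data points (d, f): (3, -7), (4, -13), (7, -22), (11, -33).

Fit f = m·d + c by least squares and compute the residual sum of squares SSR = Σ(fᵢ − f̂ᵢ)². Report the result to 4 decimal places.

SSR = 5.3548

The normal equations are: 195·m + 25·c = -590;  25·m + 4·c = -75.
det = 195·4 − 25² = 155.
m = ((-590)·4 − 25·(-75))/155 = -97/31; c = (195·(-75) − 25·(-590))/155 = 25/31.
Residuals: 49/31, -40/31, -28/31, 19/31; SSR = 166/31.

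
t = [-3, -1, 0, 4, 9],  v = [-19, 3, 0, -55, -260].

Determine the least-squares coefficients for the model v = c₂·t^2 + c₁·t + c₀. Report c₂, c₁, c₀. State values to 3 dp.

Setting ∂/∂c₂ … = 0 gives: 6899·c₂ + 765·c₁ + 107·c₀ = -22108;  765·c₂ + 107·c₁ + 9·c₀ = -2506;  107·c₂ + 9·c₁ + 5·c₀ = -331.
Solving the 3×3 system (Gaussian elimination) gives c₂ = -14106/4733, c₁ = -21293/9466, c₀ = 15415/9466.

c₂ = -2.980, c₁ = -2.249, c₀ = 1.628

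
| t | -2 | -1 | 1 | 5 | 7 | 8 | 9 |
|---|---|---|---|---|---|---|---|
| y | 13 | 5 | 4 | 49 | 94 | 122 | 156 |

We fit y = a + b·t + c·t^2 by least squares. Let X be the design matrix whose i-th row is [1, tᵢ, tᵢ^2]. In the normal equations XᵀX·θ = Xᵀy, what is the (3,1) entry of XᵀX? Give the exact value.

225

Row 3 ↔ basis t^2, column 1 ↔ basis 1, so (XᵀX)_{3,1} = Σᵢ t^2 = (4)·(1) + (1)·(1) + (1)·(1) + (25)·(1) + (49)·(1) + (64)·(1) + (81)·(1) = 225.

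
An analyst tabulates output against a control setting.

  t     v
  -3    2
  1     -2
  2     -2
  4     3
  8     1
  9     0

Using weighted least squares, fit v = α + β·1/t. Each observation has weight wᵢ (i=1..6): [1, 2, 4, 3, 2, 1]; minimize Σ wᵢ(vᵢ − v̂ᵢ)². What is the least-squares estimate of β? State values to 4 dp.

β = -4.1192

Normal-equation sums: Σwᵢ·1 = 13, Σwᵢ·1/t = 43/9, Σwᵢ·1/t·1/t = 8663/2592.
Moment sums: Σwᵢ·v = 1, Σwᵢ·1/t·v = -37/6.
So XᵀWX·[α, β]ᵀ = XᵀWv: [[13, 43/9]; [43/9, 8663/2592]]·[α, β]ᵀ = [1, -37/6]ᵀ.
det = 13·(8663/2592) − (43/9)² = 5939/288.
α = (1·(8663/2592) − (43/9)·(-37/6))/(5939/288) = 85031/53451; β = (13·(-37/6) − (43/9)·1)/(5939/288) = -24464/5939.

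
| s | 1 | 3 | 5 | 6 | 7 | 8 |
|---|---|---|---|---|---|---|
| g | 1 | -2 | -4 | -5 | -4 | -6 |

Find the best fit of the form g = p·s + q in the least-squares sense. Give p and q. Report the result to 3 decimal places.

Normal-equation sums: Σs·s = 184, Σs = 30, Σ1 = 6.
Moment sums: Σs·g = -131, Σg = -20.
AᵀA·[p, q]ᵀ = Aᵀg becomes [[184, 30]; [30, 6]]·[p, q]ᵀ = [-131, -20]ᵀ.
Eliminating q: 6·(row 1) − 30·(row 2) gives 204·p = 6·(-131) − 30·(-20) = -186, so p = -31/34.
Then q = ((-20) − 30·(-31/34))/6 = 125/102.

p = -0.912, q = 1.225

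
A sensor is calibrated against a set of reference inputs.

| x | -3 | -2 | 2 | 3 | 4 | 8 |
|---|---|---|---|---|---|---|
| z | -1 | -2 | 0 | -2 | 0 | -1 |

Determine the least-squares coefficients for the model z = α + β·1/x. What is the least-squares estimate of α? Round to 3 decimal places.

The normal system AᵀA·[α, β]ᵀ = Aᵀz is [[6, 3/8]; [3/8, 461/576]]·[α, β]ᵀ = [-6, 13/24]ᵀ.
Δ = 6·(461/576) − (3/8)² = 895/192.
α = ((-6)·(461/576) − (3/8)·(13/24))/(895/192) = -961/895; β = (6·(13/24) − (3/8)·(-6))/(895/192) = 1056/895.

α = -1.074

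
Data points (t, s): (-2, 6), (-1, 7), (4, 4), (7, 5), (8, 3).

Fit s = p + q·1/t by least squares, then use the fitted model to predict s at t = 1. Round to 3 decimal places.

ŝ = 1.894

From the data, Σ1 = 5, Σ1/t = -55/56, Σ1/t·1/t = 4229/3136.
And Σs = 25, Σ1/t·s = -443/56.
Normal equations: [[5, -55/56]; [-55/56, 4229/3136]]·[p, q]ᵀ = [25, -443/56]ᵀ.
det = 5·(4229/3136) − (-55/56)² = 2265/392.
p = (25·(4229/3136) − (-55/56)·(-443/56))/(2265/392) = 678/151; q = (5·(-443/56) − (-55/56)·25)/(2265/392) = -392/151.
At t = 1: ŝ = (678/151)·(1) + (-392/151)·(1) = 286/151.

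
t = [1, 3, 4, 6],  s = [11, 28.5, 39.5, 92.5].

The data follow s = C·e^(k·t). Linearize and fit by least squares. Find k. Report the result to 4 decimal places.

Let Y = ln s. Fitting Y = k·t + ln C by least squares:
XᵀX = [[62.0000, 14.0000]; [14.0000, 4]], rhs = [54.3161, 13.9513]ᵀ  (here Σt = 14.0000, Σ(t)² = 62.0000, Σln s = 13.9513, Σt·ln s = 54.3161).
Solving (det = 52.0000): k = 0.42204, ln C = 2.01070.

k = 0.4220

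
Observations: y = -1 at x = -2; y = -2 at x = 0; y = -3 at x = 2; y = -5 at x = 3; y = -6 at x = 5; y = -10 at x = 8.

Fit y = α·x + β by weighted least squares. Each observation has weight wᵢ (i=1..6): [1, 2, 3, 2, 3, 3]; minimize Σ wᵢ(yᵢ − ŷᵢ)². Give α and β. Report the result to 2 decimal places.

α = -0.96, β = -1.79

MᵀWM·[α, β]ᵀ = MᵀWy reads: 301·α + 49·β = -376;  49·α + 14·β = -72.
det = 301·14 − 49² = 1813.
α = ((-376)·14 − 49·(-72))/1813 = -248/259; β = (301·(-72) − 49·(-376))/1813 = -464/259.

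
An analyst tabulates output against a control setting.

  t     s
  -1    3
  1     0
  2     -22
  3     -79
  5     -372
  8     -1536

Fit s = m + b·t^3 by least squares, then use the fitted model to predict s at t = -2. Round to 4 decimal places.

ŝ = 26.0633

The normal equations are: 6·m + 672·b = -2006;  672·m + 278564·b = -835244.
Eliminating b: 278564·(row 1) − 672·(row 2) gives 1219800·m = 278564·(-2006) − 672·(-835244) = 2484584, so m = 310573/152475.
Then b = ((-835244) − 672·(310573/152475))/278564 = -152643/50825.
At t = -2: ŝ = (310573/152475)·(1) + (-152643/50825)·(-8) = 794801/30495.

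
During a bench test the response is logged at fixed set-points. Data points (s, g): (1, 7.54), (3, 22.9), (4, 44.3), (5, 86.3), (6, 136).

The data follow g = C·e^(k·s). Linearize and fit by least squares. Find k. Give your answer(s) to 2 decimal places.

k = 0.59

Taking logs, ln g = k·s + ln C, so regress ln g on s.
Sums: Σs = 19.0000, Σ(s)² = 87.0000, Σln g = 18.3128, Σs·ln g = 78.3426.
Normal system: [[87.0000, 19.0000]; [19.0000, 5]]·[k, ln C]ᵀ = [78.3426, 18.3128]ᵀ.
Δ = 87.0000·5 − (19.0000)² = 74.0000; k = (78.3426·5 − 19.0000·18.3128)/74.0000 = 0.59148, ln C = (87.0000·18.3128 − 19.0000·78.3426)/74.0000 = 1.41494.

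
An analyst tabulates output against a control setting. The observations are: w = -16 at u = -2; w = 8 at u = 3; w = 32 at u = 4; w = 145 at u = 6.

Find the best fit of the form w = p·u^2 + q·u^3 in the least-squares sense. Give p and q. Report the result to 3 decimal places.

Sums needed: Σu^2·u^2 = 1649, Σu^2·u^3 = 9011, Σu^3·u^3 = 51545.
For Xᵀw: Σu^2·w = 5740, Σu^3·w = 33712.
So XᵀX·[p, q]ᵀ = Xᵀw: [[1649, 9011]; [9011, 51545]]·[p, q]ᵀ = [5740, 33712]ᵀ.
det = 1649·51545 − 9011² = 3799584.
p = (5740·51545 − 9011·33712)/3799584 = -219737/105544; q = (1649·33712 − 9011·5740)/3799584 = 107443/105544.

p = -2.082, q = 1.018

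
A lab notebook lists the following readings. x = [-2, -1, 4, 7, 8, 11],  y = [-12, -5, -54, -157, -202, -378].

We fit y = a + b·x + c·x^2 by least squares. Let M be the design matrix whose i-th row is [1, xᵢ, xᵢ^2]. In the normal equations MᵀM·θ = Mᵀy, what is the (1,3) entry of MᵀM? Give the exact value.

Row 1 ↔ basis 1, column 3 ↔ basis x^2, so (MᵀM)_{1,3} = Σᵢ x^2 = (1)·(4) + (1)·(1) + (1)·(16) + (1)·(49) + (1)·(64) + (1)·(121) = 255.

255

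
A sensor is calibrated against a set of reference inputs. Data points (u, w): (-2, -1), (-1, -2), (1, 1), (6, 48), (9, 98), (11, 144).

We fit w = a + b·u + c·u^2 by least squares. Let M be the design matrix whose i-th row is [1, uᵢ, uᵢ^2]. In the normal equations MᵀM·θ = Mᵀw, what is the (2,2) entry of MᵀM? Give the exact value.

244

Row 2 ↔ basis u, column 2 ↔ basis u, so (MᵀM)_{2,2} = Σᵢ (u)·(u) = (-2)·(-2) + (-1)·(-1) + (1)·(1) + (6)·(6) + (9)·(9) + (11)·(11) = 244.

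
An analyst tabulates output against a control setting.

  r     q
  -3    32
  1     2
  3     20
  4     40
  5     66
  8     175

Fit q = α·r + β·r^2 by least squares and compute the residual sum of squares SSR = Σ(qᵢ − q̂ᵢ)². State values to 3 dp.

With design matrix M, MᵀM = [[124, 702]; [702, 5140]] and Mᵀq = [1856, 13960]ᵀ.
Eliminating β: 5140·(row 1) − 702·(row 2) gives 144556·α = 5140·1856 − 702·13960 = -260080, so α = -65020/36139.
Then β = (13960 − 702·(-65020/36139))/5140 = 107032/36139.
Residuals: -1900/36139, 30266/36139, -45448/36139, -6872/36139, 34474/36139, -5563/36139; SSR = 117651/36139.

SSR = 3.256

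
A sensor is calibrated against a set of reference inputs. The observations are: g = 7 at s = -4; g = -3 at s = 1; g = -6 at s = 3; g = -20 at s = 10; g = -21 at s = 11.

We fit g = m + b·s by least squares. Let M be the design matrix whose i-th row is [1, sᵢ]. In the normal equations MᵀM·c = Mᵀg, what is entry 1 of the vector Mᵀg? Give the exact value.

-43

Entry 1 ↔ basis 1, so (Mᵀg)_{1} = Σᵢ gᵢ = (1)·(7) + (1)·(-3) + (1)·(-6) + (1)·(-20) + (1)·(-21) = -43.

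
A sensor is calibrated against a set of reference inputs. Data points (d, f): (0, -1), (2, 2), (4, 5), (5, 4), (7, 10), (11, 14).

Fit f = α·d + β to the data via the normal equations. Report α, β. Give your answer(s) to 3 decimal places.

α = 1.385, β = -1.029

Normal-equation sums: Σd·d = 215, Σd = 29, Σ1 = 6.
Right-hand side: Σd·f = 268, Σf = 34.
XᵀX·[α, β]ᵀ = Xᵀf becomes [[215, 29]; [29, 6]]·[α, β]ᵀ = [268, 34]ᵀ.
Δ = 215·6 − 29² = 449.
α = (268·6 − 29·34)/449 = 622/449; β = (215·34 − 29·268)/449 = -462/449.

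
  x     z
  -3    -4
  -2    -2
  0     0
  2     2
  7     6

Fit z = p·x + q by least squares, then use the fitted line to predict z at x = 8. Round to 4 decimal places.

With design matrix A, AᵀA = [[66, 4]; [4, 5]] and Aᵀz = [62, 2]ᵀ.
Eliminating q: 5·(row 1) − 4·(row 2) gives 314·p = 5·62 − 4·2 = 302, so p = 151/157.
Then q = (2 − 4·(151/157))/5 = -58/157.
At x = 8: ẑ = (151/157)·(8) + (-58/157)·(1) = 1150/157.

ẑ = 7.3248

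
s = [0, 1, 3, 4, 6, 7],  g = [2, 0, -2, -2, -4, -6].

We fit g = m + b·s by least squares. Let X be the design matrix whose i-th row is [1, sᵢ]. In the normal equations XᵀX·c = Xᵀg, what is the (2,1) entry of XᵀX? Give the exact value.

21

Row 2 ↔ basis s, column 1 ↔ basis 1, so (XᵀX)_{2,1} = Σᵢ s = (0)·(1) + (1)·(1) + (3)·(1) + (4)·(1) + (6)·(1) + (7)·(1) = 21.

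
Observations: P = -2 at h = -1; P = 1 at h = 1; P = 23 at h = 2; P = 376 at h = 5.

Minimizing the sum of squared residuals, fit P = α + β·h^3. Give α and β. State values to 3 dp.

AᵀA·[α, β]ᵀ = AᵀP reads: 4·α + 133·β = 398;  133·α + 15691·β = 47187.
Eliminating β: 15691·(row 1) − 133·(row 2) gives 45075·α = 15691·398 − 133·47187 = -30853, so α = -30853/45075.
Then β = (47187 − 133·(-30853/45075))/15691 = 135814/45075.

α = -0.684, β = 3.013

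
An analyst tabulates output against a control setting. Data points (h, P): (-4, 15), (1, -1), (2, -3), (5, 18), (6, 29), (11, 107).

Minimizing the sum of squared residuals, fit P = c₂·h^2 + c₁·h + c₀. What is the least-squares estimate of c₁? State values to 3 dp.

c₁ = -0.634

Entries of MᵀM: Σh^2·h^2 = 16835, Σh^2·h = 1617, Σh^2 = 203, Σh·h = 203, Σh = 21, Σ1 = 6.
For MᵀP: Σh^2·P = 14668, Σh·P = 1374, ΣP = 165.
So MᵀM·[c₂, c₁, c₀]ᵀ = MᵀP: [[16835, 1617, 203]; [1617, 203, 21]; [203, 21, 6]]·[c₂, c₁, c₀]ᵀ = [14668, 1374, 165]ᵀ.
Solving the 3×3 system (Gaussian elimination) gives c₂ = 5265/5432, c₁ = -127467/200984, c₀ = -22061/7178.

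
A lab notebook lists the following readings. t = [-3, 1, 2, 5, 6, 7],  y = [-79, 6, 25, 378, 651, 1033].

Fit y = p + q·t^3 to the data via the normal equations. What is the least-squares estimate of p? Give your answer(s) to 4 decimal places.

p = 2.0680

The normal equations are: 6·p + 666·q = 2014;  666·p + 180724·q = 544524.
(Σ1 = 6, Σt^3 = 666, Σt^3·t^3 = 180724, Σy = 2014, Σt^3·y = 544524.)
det = 6·180724 − 666² = 640788.
p = (2014·180724 − 666·544524)/640788 = 331288/160197; q = (6·544524 − 666·2014)/640788 = 160485/53399.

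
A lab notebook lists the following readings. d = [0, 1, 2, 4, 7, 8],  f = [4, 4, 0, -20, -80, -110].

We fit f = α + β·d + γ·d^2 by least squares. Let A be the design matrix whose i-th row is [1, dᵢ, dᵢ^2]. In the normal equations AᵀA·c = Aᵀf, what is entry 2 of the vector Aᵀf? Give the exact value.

Entry 2 ↔ basis d, so (Aᵀf)_{2} = Σᵢ (d)·fᵢ = (0)·(4) + (1)·(4) + (2)·(0) + (4)·(-20) + (7)·(-80) + (8)·(-110) = -1516.

-1516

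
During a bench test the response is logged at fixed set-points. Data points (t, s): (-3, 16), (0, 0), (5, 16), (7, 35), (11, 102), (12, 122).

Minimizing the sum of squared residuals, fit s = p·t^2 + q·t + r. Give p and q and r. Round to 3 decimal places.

p = 1.026, q = -2.115, r = 0.296

With design matrix A, AᵀA = [[38484, 3500, 348]; [3500, 348, 32]; [348, 32, 6]] and Aᵀs = [32169, 2863, 291]ᵀ.
Inverting the 3×3 Gram matrix, [p, q, r]ᵀ = [17385/16952, -35847/16952, 2513/8476]ᵀ.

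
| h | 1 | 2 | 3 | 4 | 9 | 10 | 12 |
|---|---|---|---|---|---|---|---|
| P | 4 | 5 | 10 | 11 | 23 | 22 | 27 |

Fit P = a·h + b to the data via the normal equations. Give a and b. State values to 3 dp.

From the data, Σh·h = 355, Σh = 41, Σ1 = 7.
Right-hand side: Σh·P = 839, ΣP = 102.
Normal equations: [[355, 41]; [41, 7]]·[a, b]ᵀ = [839, 102]ᵀ.
Eliminating b: 7·(row 1) − 41·(row 2) gives 804·a = 7·839 − 41·102 = 1691, so a = 1691/804.
Then b = (102 − 41·(1691/804))/7 = 1811/804.

a = 2.103, b = 2.252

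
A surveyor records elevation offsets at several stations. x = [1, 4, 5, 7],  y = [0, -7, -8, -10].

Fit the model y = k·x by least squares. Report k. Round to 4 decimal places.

MᵀM·[k]ᵀ = Mᵀy reads: 91·k = -138.
Hence k = -138 / 91 ≈ -1.51648.

k = -1.5165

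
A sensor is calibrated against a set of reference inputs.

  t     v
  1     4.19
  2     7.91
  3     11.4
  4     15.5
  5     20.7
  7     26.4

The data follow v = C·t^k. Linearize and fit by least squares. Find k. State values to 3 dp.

k = 0.965

With ln vᵢ as the transformed response and ln tᵢ as the regressor:
Σln t = 6.7334, Σ(ln t)² = 9.9861, Σln v = 14.9788, Σln t·ln v = 19.1532.
Equations: 9.9861·k + 6.7334·ln C = 19.1532;  6.7334·k + 6·ln C = 14.9788.
Δ = 9.9861·6 − (6.7334)² = 14.5777; k = (19.1532·6 − 6.7334·14.9788)/14.5777 = 0.96456, ln C = (9.9861·14.9788 − 6.7334·19.1532)/14.5777 = 1.41400.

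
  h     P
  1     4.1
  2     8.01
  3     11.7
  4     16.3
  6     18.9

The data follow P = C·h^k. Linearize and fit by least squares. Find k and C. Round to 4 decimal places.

k = 0.8878, C = 4.2796

Taking logs, ln P = k·ln h + ln C, so regress ln P on ln h.
AᵀA = [[6.8196, 4.9698]; [4.9698, 5]], rhs = [13.2800, 11.6816]ᵀ  (here Σln h = 4.9698, Σ(ln h)² = 6.8196, Σln P = 11.6816, Σln h·ln P = 13.2800).
Δ = 6.8196·5 − (4.9698)² = 9.3990; k = (13.2800·5 − 4.9698·11.6816)/9.3990 = 0.88782, ln C = (6.8196·11.6816 − 4.9698·13.2800)/9.3990 = 1.45385, so C = exp(1.45385) = 4.27958.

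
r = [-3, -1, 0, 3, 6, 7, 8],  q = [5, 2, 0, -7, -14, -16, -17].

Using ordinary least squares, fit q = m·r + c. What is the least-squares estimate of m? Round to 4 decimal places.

Setting ∂/∂m … = 0 gives: 168·m + 20·c = -370;  20·m + 7·c = -47.
Determinant 168·7 − 20² = 776.
m = ((-370)·7 − 20·(-47))/776 = -825/388; c = (168·(-47) − 20·(-370))/776 = -62/97.

m = -2.1263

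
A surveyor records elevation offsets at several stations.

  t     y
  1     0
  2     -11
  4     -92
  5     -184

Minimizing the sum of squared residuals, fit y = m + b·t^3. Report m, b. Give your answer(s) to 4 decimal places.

m = 1.4689, b = -1.4792

The normal equations are: 4·m + 198·b = -287;  198·m + 19786·b = -28976.
Eliminating b: 19786·(row 1) − 198·(row 2) gives 39940·m = 19786·(-287) − 198·(-28976) = 58666, so m = 29333/19970.
Then b = ((-28976) − 198·(29333/19970))/19786 = -29539/19970.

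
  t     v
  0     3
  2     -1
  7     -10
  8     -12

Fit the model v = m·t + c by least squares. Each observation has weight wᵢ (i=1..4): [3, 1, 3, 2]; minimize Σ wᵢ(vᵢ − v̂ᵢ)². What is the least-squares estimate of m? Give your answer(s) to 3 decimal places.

m = -1.861

Compute the Gram sums: Σwᵢ·t·t = 279, Σwᵢ·t = 39, Σwᵢ·1 = 9.
Moment sums: Σwᵢ·t·v = -404, Σwᵢ·v = -46.
Determinant 279·9 − 39² = 990.
m = ((-404)·9 − 39·(-46))/990 = -307/165; c = (279·(-46) − 39·(-404))/990 = 487/165.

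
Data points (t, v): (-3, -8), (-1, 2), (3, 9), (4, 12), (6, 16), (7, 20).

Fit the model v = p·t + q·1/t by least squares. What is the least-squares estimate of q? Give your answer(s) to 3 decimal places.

Forming MᵀM = [[120, 6]; [6, 1045/784]] and Mᵀv = [333, 256/21]ᵀ gives MᵀM·[p, q]ᵀ = Mᵀv.
det = 120·(1045/784) − 6² = 12147/98.
p = (333·(1045/784) − 6·(256/21))/(12147/98) = 290641/97176; q = (120·(256/21) − 6·333)/(12147/98) = -52444/12147.

q = -4.317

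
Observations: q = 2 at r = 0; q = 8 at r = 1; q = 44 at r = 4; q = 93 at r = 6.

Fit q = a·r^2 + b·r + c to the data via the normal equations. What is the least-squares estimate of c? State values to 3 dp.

Setting ∂/∂a … = 0 gives: 1553·a + 281·b + 53·c = 4060;  281·a + 53·b + 11·c = 742;  53·a + 11·b + 4·c = 147.
Inverting the 3×3 Gram matrix, [a, b, c]ᵀ = [791/354, 553/354, 168/59]ᵀ.

c = 2.847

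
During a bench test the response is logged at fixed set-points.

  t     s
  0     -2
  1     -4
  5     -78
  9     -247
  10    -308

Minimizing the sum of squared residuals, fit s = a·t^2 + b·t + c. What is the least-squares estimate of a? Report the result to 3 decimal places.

From the data, Σt^2·t^2 = 17187, Σt^2·t = 1855, Σt^2 = 207, Σt·t = 207, Σt = 25, Σ1 = 5.
And Σt^2·s = -52761, Σt·s = -5697, Σs = -639.
XᵀX·[a, b, c]ᵀ = Xᵀs becomes [[17187, 1855, 207]; [1855, 207, 25]; [207, 25, 5]]·[a, b, c]ᵀ = [-52761, -5697, -639]ᵀ.
Solving the 3×3 system (Gaussian elimination) gives a = -3216/1043, b = 13767/42763, c = -75108/42763.

a = -3.083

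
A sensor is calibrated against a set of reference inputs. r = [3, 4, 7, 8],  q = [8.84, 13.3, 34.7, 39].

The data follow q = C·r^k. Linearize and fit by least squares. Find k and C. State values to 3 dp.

Linearized form: ln q = k·ln r + ln C. From the 4 transformed points,
Over the data: Σln r = 6.5103, Σ(ln r)² = 11.2394, Σln q = 11.9774, Σln r·ln q = 20.5014.
Normal system: [[11.2394, 6.5103]; [6.5103, 4]]·[k, ln C]ᵀ = [20.5014, 11.9774]ᵀ.
Δ = 11.2394·4 − (6.5103)² = 2.5742; k = (20.5014·4 − 6.5103·11.9774)/2.5742 = 1.56553, ln C = (11.2394·11.9774 − 6.5103·20.5014)/2.5742 = 0.44634, so C = exp(0.44634) = 1.56258.

k = 1.566, C = 1.563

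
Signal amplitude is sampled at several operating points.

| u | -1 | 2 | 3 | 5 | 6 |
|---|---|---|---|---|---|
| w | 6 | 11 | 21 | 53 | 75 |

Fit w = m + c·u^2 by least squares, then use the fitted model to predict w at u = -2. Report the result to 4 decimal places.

Compute the Gram sums: Σ1 = 5, Σu^2 = 75, Σu^2·u^2 = 2019.
Moment sums: Σw = 166, Σu^2·w = 4264.
Normal equations: [[5, 75]; [75, 2019]]·[m, c]ᵀ = [166, 4264]ᵀ.
Eliminating c: 2019·(row 1) − 75·(row 2) gives 4470·m = 2019·166 − 75·4264 = 15354, so m = 2559/745.
Then c = (4264 − 75·(2559/745))/2019 = 887/447.
At u = -2: ŵ = (2559/745)·(1) + (887/447)·(4) = 25417/2235.

ŵ = 11.3723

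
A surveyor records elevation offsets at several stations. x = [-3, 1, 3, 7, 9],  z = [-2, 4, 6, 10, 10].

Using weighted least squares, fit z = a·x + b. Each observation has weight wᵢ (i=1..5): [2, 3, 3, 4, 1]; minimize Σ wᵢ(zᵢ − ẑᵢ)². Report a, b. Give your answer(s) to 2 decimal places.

a = 1.08, b = 2.29

From the data, Σwᵢ·x·x = 325, Σwᵢ·x = 43, Σwᵢ·1 = 13.
Right-hand side: Σwᵢ·x·z = 448, Σwᵢ·z = 76.
Eliminating b: 13·(row 1) − 43·(row 2) gives 2376·a = 13·448 − 43·76 = 2556, so a = 71/66.
Then b = (76 − 43·(71/66))/13 = 151/66.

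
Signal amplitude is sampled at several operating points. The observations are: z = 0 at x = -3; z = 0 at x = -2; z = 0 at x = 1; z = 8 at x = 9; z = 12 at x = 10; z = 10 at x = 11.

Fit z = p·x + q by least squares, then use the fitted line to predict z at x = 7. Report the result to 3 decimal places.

ẑ = 7.256

Sums needed: Σx·x = 316, Σx = 26, Σ1 = 6.
And Σx·z = 302, Σz = 30.
AᵀA·[p, q]ᵀ = Aᵀz becomes [[316, 26]; [26, 6]]·[p, q]ᵀ = [302, 30]ᵀ.
Δ = 316·6 − 26² = 1220.
p = (302·6 − 26·30)/1220 = 258/305; q = (316·30 − 26·302)/1220 = 407/305.
At x = 7: ẑ = (258/305)·(7) + (407/305)·(1) = 2213/305.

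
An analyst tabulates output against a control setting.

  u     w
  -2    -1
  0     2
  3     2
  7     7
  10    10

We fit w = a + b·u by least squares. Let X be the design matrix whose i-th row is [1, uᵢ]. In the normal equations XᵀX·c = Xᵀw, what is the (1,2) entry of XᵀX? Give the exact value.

18

Row 1 ↔ basis 1, column 2 ↔ basis u, so (XᵀX)_{1,2} = Σᵢ u = (1)·(-2) + (1)·(0) + (1)·(3) + (1)·(7) + (1)·(10) = 18.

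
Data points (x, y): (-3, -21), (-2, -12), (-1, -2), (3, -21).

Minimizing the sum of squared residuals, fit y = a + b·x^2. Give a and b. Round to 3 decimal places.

a = -0.963, b = -2.267

The normal equations are: 4·a + 23·b = -56;  23·a + 179·b = -428.
(Σ1 = 4, Σx^2 = 23, Σx^2·x^2 = 179, Σy = -56, Σx^2·y = -428.)
Eliminating b: 179·(row 1) − 23·(row 2) gives 187·a = 179·(-56) − 23·(-428) = -180, so a = -180/187.
Then b = ((-428) − 23·(-180/187))/179 = -424/187.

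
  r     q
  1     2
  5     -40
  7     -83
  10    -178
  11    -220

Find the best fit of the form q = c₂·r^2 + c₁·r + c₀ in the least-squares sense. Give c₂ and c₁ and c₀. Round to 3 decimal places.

Compute the Gram sums: Σr^2·r^2 = 27668, Σr^2·r = 2800, Σr^2 = 296, Σr·r = 296, Σr = 34, Σ1 = 5.
Moment sums: Σr^2·q = -49485, Σr·q = -4979, Σq = -519.
Row-reducing yields c₂ = -1823/924, c₁ = 491/308, c₀ = 997/462.

c₂ = -1.973, c₁ = 1.594, c₀ = 2.158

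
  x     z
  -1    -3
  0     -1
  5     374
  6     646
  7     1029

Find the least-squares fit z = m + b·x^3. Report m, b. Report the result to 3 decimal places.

With design matrix A, AᵀA = [[5, 683]; [683, 179931]] and Aᵀz = [2045, 539236]ᵀ.
Δ = 5·179931 − 683² = 433166.
m = (2045·179931 − 683·539236)/433166 = -339293/433166; b = (5·539236 − 683·2045)/433166 = 1299445/433166.

m = -0.783, b = 3.000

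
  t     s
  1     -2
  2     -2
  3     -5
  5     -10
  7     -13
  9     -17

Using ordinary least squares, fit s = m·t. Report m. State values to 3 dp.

m = -1.864

XᵀX·[m]ᵀ = Xᵀs reads: 169·m = -315.
m = (-315)/169 = -1.86391.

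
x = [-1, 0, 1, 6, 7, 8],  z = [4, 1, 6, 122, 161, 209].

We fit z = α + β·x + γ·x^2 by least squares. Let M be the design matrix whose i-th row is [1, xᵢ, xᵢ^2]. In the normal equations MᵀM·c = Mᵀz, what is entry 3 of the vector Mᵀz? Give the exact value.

Entry 3 ↔ basis x^2, so (Mᵀz)_{3} = Σᵢ (x^2)·zᵢ = (1)·(4) + (0)·(1) + (1)·(6) + (36)·(122) + (49)·(161) + (64)·(209) = 25667.

25667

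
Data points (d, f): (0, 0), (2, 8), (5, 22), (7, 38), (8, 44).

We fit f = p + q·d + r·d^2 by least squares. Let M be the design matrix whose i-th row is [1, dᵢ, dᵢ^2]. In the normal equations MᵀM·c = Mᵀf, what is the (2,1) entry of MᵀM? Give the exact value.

Row 2 ↔ basis d, column 1 ↔ basis 1, so (MᵀM)_{2,1} = Σᵢ d = (0)·(1) + (2)·(1) + (5)·(1) + (7)·(1) + (8)·(1) = 22.

22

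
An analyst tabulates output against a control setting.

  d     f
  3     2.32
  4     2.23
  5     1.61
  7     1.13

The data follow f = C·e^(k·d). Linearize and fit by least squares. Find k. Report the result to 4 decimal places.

k = -0.1920

Taking logs, ln f = k·d + ln C, so regress ln f on d.
AᵀA = [[99.0000, 19.0000]; [19.0000, 4]], rhs = [8.9694, 2.2420]ᵀ  (here Σd = 19.0000, Σ(d)² = 99.0000, Σln f = 2.2420, Σd·ln f = 8.9694).
Δ = 99.0000·4 − (19.0000)² = 35.0000; k = (8.9694·4 − 19.0000·2.2420)/35.0000 = -0.19202, ln C = (99.0000·2.2420 − 19.0000·8.9694)/35.0000 = 1.47261.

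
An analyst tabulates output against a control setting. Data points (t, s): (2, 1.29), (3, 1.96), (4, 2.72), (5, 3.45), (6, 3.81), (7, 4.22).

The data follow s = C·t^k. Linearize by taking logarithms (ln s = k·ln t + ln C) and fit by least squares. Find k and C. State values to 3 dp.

With ln sᵢ as the transformed response and ln tᵢ as the regressor:
Over the data: Σln t = 8.5252, Σ(ln t)² = 13.1965, Σln s = 5.9441, Σln t·ln s = 9.4946.
Normal system: [[13.1965, 8.5252]; [8.5252, 6]]·[k, ln C]ᵀ = [9.4946, 5.9441]ᵀ.
Solving (det = 6.5005): k = 0.96814, ln C = -0.38491, so C = exp(-0.38491) = 0.68051.

k = 0.968, C = 0.681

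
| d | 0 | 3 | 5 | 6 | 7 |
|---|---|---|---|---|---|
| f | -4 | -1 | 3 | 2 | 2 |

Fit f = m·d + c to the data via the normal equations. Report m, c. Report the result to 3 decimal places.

m = 0.961, c = -3.636

MᵀM·[m, c]ᵀ = Mᵀf reads: 119·m + 21·c = 38;  21·m + 5·c = 2.
(Σd·d = 119, Σd = 21, Σ1 = 5, Σd·f = 38, Σf = 2.)
Δ = 119·5 − 21² = 154.
m = (38·5 − 21·2)/154 = 74/77; c = (119·2 − 21·38)/154 = -40/11.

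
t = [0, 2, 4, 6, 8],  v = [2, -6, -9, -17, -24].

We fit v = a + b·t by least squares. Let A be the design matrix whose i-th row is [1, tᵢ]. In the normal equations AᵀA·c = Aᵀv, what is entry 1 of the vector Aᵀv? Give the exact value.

-54

Entry 1 ↔ basis 1, so (Aᵀv)_{1} = Σᵢ vᵢ = (1)·(2) + (1)·(-6) + (1)·(-9) + (1)·(-17) + (1)·(-24) = -54.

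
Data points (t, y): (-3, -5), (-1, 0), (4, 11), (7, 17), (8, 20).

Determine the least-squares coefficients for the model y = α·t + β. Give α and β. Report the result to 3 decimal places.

α = 2.223, β = 1.930

XᵀX·[α, β]ᵀ = Xᵀy reads: 139·α + 15·β = 338;  15·α + 5·β = 43.
(Σt·t = 139, Σt = 15, Σ1 = 5, Σt·y = 338, Σy = 43.)
Eliminating β: 5·(row 1) − 15·(row 2) gives 470·α = 5·338 − 15·43 = 1045, so α = 209/94.
Then β = (43 − 15·(209/94))/5 = 907/470.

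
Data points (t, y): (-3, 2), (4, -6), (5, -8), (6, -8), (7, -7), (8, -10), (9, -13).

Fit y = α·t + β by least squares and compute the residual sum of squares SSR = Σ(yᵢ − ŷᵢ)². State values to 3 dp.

AᵀA·[α, β]ᵀ = Aᵀy reads: 280·α + 36·β = -364;  36·α + 7·β = -50.
det = 280·7 − 36² = 664.
α = ((-364)·7 − 36·(-50))/664 = -187/166; β = (280·(-50) − 36·(-364))/664 = -112/83.
Residuals: -5/166, -12/83, -169/166, 9/83, 371/166, 30/83, -251/166; SSR = 704/83.

SSR = 8.482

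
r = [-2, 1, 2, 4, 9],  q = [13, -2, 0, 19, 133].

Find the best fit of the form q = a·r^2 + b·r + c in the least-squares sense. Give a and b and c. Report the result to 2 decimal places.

From the data, Σr^2·r^2 = 6850, Σr^2·r = 794, Σr^2 = 106, Σr·r = 106, Σr = 14, Σ1 = 5.
For Xᵀq: Σr^2·q = 11127, Σr·q = 1245, Σq = 163.
Normal equations: [[6850, 794, 106]; [794, 106, 14]; [106, 14, 5]]·[a, b, c]ᵀ = [11127, 1245, 163]ᵀ.
Row-reducing yields a = 50149/25108, b = -76855/25108, c = -7361/6277.

a = 2.00, b = -3.06, c = -1.17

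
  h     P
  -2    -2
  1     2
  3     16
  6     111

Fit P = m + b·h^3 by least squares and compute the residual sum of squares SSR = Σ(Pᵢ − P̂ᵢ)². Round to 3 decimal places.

SSR = 0.388

The normal system AᵀA·[m, b]ᵀ = AᵀP is [[4, 236]; [236, 47450]]·[m, b]ᵀ = [127, 24426]ᵀ.
det = 4·47450 − 236² = 134104.
m = (127·47450 − 236·24426)/134104 = 130807/67052; b = (4·24426 − 236·127)/134104 = 16933/33526.
Residuals: 6017/67052, -30569/67052, 27643/67052, -3091/67052; SSR = 26015/67052.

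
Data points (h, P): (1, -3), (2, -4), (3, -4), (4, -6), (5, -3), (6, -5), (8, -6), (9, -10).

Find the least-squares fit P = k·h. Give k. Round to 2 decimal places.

k = -0.97

Normal-equation sums: Σh·h = 236.
And Σh·P = -230.
So AᵀA·[k]ᵀ = AᵀP: [[236]]·[k]ᵀ = [-230]ᵀ.
k = (-230)/236 = -0.974576.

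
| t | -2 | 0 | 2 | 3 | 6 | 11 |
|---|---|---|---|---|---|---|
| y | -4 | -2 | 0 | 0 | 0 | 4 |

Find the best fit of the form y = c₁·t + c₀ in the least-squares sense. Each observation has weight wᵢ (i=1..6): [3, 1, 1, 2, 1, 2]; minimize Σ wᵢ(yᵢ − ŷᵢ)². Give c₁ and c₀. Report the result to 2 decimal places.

c₁ = 0.59, c₀ = -2.36

The normal equations are: 312·c₁ + 30·c₀ = 112;  30·c₁ + 10·c₀ = -6.
(Σwᵢ·t·t = 312, Σwᵢ·t = 30, Σwᵢ·1 = 10, Σwᵢ·t·y = 112, Σwᵢ·y = -6.)
Eliminating c₀: 10·(row 1) − 30·(row 2) gives 2220·c₁ = 10·112 − 30·(-6) = 1300, so c₁ = 65/111.
Then c₀ = ((-6) − 30·(65/111))/10 = -436/185.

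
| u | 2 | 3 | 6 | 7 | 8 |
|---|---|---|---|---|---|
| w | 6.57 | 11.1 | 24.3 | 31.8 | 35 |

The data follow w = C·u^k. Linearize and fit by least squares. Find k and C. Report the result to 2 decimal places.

k = 1.21, C = 2.87

Taking logs, ln w = k·ln u + ln C, so regress ln w on ln u.
Σln u = 7.6089, Σ(ln u)² = 13.0084, Σln w = 14.4947, Σln u·ln w = 23.7907.
Equations: 13.0084·k + 7.6089·ln C = 23.7907;  7.6089·k + 5·ln C = 14.4947.
Solving (det = 7.1473): k = 1.21230, ln C = 1.05410, so C = exp(1.05410) = 2.86941.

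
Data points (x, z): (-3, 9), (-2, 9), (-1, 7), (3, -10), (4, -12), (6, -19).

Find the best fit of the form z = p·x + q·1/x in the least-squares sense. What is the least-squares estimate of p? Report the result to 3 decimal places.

p = -2.922

Setting ∂/∂p … = 0 gives: 75·p + 6·q = -244;  6·p + (25/16)·q = -24.
(Σx·x = 75, Σx·1/x = 6, Σ1/x·1/x = 25/16, Σx·z = -244, Σ1/x·z = -24.)
det = 75·(25/16) − 6² = 1299/16.
p = ((-244)·(25/16) − 6·(-24))/(1299/16) = -3796/1299; q = (75·(-24) − 6·(-244))/(1299/16) = -1792/433.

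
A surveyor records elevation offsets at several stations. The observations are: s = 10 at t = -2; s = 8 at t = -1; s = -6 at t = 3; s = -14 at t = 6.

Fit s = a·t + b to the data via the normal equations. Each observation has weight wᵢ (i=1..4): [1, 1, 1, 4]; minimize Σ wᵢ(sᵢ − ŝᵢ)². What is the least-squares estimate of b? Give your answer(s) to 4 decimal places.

b = 4.1811

Normal-equation sums: Σwᵢ·t·t = 158, Σwᵢ·t = 24, Σwᵢ·1 = 7.
For XᵀWs: Σwᵢ·t·s = -382, Σwᵢ·s = -44.
Normal equations: [[158, 24]; [24, 7]]·[a, b]ᵀ = [-382, -44]ᵀ.
Δ = 158·7 − 24² = 530.
a = ((-382)·7 − 24·(-44))/530 = -809/265; b = (158·(-44) − 24·(-382))/530 = 1108/265.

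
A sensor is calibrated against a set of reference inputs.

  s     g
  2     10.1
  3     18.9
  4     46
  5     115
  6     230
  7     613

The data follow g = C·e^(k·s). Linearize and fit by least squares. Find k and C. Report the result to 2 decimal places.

k = 0.83, C = 1.75

Linearized form: ln g = k·s + ln C. From the 6 transformed points,
Σs = 27.0000, Σ(s)² = 139.0000, Σln g = 25.6817, Σs·ln g = 130.0388.
Equations: 139.0000·k + 27.0000·ln C = 130.0388;  27.0000·k + 6·ln C = 25.6817.
Slope k = (n·Σs·ln g − Σs·Σln g)/(n·Σ(s)² − (Σs)²) = (6·130.0388 − 27.0000·25.6817)/105.0000 = 0.82692; ln C = (Σln g − k·Σs)/n = 0.55915, so C = exp(0.55915) = 1.74918.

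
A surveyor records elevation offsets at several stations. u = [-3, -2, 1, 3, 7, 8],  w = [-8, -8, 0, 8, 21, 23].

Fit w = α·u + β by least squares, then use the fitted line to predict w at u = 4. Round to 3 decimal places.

ŵ = 11.016

Compute the Gram sums: Σu·u = 136, Σu = 14, Σ1 = 6.
Right-hand side: Σu·w = 395, Σw = 36.
So MᵀM·[α, β]ᵀ = Mᵀw: [[136, 14]; [14, 6]]·[α, β]ᵀ = [395, 36]ᵀ.
Eliminating β: 6·(row 1) − 14·(row 2) gives 620·α = 6·395 − 14·36 = 1866, so α = 933/310.
Then β = (36 − 14·(933/310))/6 = -317/310.
At u = 4: ŵ = (933/310)·(4) + (-317/310)·(1) = 683/62.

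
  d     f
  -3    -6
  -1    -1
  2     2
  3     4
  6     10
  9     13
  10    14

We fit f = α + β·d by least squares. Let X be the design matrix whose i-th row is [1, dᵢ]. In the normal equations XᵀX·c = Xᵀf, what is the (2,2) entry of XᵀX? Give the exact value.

240

Row 2 ↔ basis d, column 2 ↔ basis d, so (XᵀX)_{2,2} = Σᵢ (d)·(d) = (-3)·(-3) + (-1)·(-1) + (2)·(2) + (3)·(3) + (6)·(6) + (9)·(9) + (10)·(10) = 240.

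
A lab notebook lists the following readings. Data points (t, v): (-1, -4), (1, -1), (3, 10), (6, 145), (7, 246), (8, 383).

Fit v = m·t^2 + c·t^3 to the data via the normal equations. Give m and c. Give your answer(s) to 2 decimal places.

MᵀM·[m, c]ᵀ = Mᵀv reads: 7876·m + 57594·c = 41871;  57594·m + 427180·c = 312067.
Eliminating c: 427180·(row 1) − 57594·(row 2) gives 47400844·m = 427180·41871 − 57594·312067 = -86733018, so m = -43366509/23700422.
Then c = (312067 − 57594·(-43366509/23700422))/427180 = 23160659/23700422.

m = -1.83, c = 0.98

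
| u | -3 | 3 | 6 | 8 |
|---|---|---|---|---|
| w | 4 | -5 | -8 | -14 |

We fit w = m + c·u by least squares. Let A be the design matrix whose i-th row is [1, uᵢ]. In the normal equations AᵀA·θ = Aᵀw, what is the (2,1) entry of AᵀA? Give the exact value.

14

Row 2 ↔ basis u, column 1 ↔ basis 1, so (AᵀA)_{2,1} = Σᵢ u = (-3)·(1) + (3)·(1) + (6)·(1) + (8)·(1) = 14.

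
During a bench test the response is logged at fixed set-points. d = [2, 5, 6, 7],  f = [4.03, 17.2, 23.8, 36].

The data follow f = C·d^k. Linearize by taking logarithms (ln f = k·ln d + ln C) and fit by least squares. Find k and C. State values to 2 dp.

Taking logs, ln f = k·ln d + ln C, so regress ln f on ln d.
AᵀA = [[10.0677, 6.0403]; [6.0403, 4]], rhs = [18.1973, 10.9919]ᵀ  (here Σln d = 6.0403, Σ(ln d)² = 10.0677, Σln f = 10.9919, Σln d·ln f = 18.1973).
Δ = 10.0677·4 − (6.0403)² = 3.7862; k = (18.1973·4 − 6.0403·10.9919)/3.7862 = 1.68917, ln C = (10.0677·10.9919 − 6.0403·18.1973)/3.7862 = 0.19722, so C = exp(0.19722) = 1.21801.

k = 1.69, C = 1.22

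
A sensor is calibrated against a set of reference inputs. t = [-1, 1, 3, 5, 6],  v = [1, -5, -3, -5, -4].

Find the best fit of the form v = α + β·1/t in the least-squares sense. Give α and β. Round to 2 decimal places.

α = -2.77, β = -3.09

Entries of XᵀX: Σ1 = 5, Σ1/t = 7/10, Σ1/t·1/t = 1961/900.
And Σv = -16, Σ1/t·v = -26/3.
Normal equations: [[5, 7/10]; [7/10, 1961/900]]·[α, β]ᵀ = [-16, -26/3]ᵀ.
Δ = 5·(1961/900) − (7/10)² = 2341/225.
α = ((-16)·(1961/900) − (7/10)·(-26/3))/(2341/225) = -6479/2341; β = (5·(-26/3) − (7/10)·(-16))/(2341/225) = -7230/2341.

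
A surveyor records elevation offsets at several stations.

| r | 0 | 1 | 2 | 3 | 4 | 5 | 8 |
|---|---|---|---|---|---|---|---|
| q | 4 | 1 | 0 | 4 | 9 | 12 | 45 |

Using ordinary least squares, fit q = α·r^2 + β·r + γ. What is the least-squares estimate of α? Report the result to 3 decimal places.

Setting ∂/∂α … = 0 gives: 5075·α + 737·β + 119·γ = 3361;  737·α + 119·β + 23·γ = 469;  119·α + 23·β + 7·γ = 75.
Solving the 3×3 system (Gaussian elimination) gives α = 7923/7483, β = -3539/1069, γ = 26881/7483.

α = 1.059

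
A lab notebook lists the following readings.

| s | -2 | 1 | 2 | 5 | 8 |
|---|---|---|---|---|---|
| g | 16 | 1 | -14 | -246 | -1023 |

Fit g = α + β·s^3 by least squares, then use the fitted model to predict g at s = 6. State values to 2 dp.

Normal-equation sums: Σ1 = 5, Σs^3 = 638, Σs^3·s^3 = 277898.
Right-hand side: Σg = -1266, Σs^3·g = -554765.
So AᵀA·[α, β]ᵀ = Aᵀg: [[5, 638]; [638, 277898]]·[α, β]ᵀ = [-1266, -554765]ᵀ.
Eliminating β: 277898·(row 1) − 638·(row 2) gives 982446·α = 277898·(-1266) − 638·(-554765) = 2121202, so α = 1060601/491223.
Then β = ((-554765) − 638·(1060601/491223))/277898 = -1966117/982446.
At s = 6: ĝ = (1060601/491223)·(1) + (-1966117/982446)·(216) = -211280035/491223.

ĝ = -430.11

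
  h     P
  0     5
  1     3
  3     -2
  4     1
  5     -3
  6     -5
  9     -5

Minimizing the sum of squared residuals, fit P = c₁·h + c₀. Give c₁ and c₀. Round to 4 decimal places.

c₁ = -1.1607, c₀ = 3.7857

The normal equations are: 168·c₁ + 28·c₀ = -89;  28·c₁ + 7·c₀ = -6.
(Σh·h = 168, Σh = 28, Σ1 = 7, Σh·P = -89, ΣP = -6.)
Determinant 168·7 − 28² = 392.
c₁ = ((-89)·7 − 28·(-6))/392 = -65/56; c₀ = (168·(-6) − 28·(-89))/392 = 53/14.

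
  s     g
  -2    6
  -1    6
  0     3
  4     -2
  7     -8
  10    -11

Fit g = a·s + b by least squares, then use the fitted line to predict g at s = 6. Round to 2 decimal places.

The normal system AᵀA·[a, b]ᵀ = Aᵀg is [[170, 18]; [18, 6]]·[a, b]ᵀ = [-192, -6]ᵀ.
det = 170·6 − 18² = 696.
a = ((-192)·6 − 18·(-6))/696 = -3/2; b = (170·(-6) − 18·(-192))/696 = 7/2.
At s = 6: ĝ = (-3/2)·(6) + (7/2)·(1) = -11/2.

ĝ = -5.50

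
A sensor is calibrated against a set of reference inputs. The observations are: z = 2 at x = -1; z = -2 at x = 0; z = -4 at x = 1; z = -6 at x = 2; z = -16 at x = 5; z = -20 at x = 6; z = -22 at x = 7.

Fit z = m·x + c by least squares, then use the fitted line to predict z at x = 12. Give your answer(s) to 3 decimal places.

Normal-equation sums: Σx·x = 116, Σx = 20, Σ1 = 7.
For Aᵀz: Σx·z = -372, Σz = -68.
So AᵀA·[m, c]ᵀ = Aᵀz: [[116, 20]; [20, 7]]·[m, c]ᵀ = [-372, -68]ᵀ.
Eliminating c: 7·(row 1) − 20·(row 2) gives 412·m = 7·(-372) − 20·(-68) = -1244, so m = -311/103.
Then c = ((-68) − 20·(-311/103))/7 = -112/103.
At x = 12: ẑ = (-311/103)·(12) + (-112/103)·(1) = -3844/103.

ẑ = -37.320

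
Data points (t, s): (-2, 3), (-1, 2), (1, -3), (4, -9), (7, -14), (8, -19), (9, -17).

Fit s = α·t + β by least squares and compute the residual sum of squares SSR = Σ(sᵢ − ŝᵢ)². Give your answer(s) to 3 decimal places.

Forming MᵀM = [[216, 26]; [26, 7]] and Mᵀs = [-450, -57]ᵀ gives MᵀM·[α, β]ᵀ = Mᵀs.
Determinant 216·7 − 26² = 836.
α = ((-450)·7 − 26·(-57))/836 = -417/209; β = (216·(-57) − 26·(-450))/836 = -153/209.
Residuals: -54/209, 14/19, -3/11, -60/209, 146/209, -482/209, 353/209; SSR = 1970/209.

SSR = 9.426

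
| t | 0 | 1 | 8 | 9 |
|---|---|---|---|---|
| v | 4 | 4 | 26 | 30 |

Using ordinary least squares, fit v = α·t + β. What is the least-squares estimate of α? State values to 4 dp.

Sums needed: Σt·t = 146, Σt = 18, Σ1 = 4.
And Σt·v = 482, Σv = 64.
Normal equations: [[146, 18]; [18, 4]]·[α, β]ᵀ = [482, 64]ᵀ.
Determinant 146·4 − 18² = 260.
α = (482·4 − 18·64)/260 = 194/65; β = (146·64 − 18·482)/260 = 167/65.

α = 2.9846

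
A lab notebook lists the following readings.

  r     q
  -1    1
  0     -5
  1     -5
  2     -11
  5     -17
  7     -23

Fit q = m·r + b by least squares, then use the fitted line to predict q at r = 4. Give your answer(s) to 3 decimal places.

The normal equations are: 80·m + 14·b = -274;  14·m + 6·b = -60.
(Σr·r = 80, Σr = 14, Σ1 = 6, Σr·q = -274, Σq = -60.)
Eliminating b: 6·(row 1) − 14·(row 2) gives 284·m = 6·(-274) − 14·(-60) = -804, so m = -201/71.
Then b = ((-60) − 14·(-201/71))/6 = -241/71.
At r = 4: q̂ = (-201/71)·(4) + (-241/71)·(1) = -1045/71.

q̂ = -14.718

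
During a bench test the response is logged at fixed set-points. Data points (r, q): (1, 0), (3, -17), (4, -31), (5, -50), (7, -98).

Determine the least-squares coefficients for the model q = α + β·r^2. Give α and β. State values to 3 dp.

α = 1.577, β = -2.039

Compute the Gram sums: Σ1 = 5, Σr^2 = 100, Σr^2·r^2 = 3364.
Right-hand side: Σq = -196, Σr^2·q = -6701.
So XᵀX·[α, β]ᵀ = Xᵀq: [[5, 100]; [100, 3364]]·[α, β]ᵀ = [-196, -6701]ᵀ.
Δ = 5·3364 − 100² = 6820.
α = ((-196)·3364 − 100·(-6701))/6820 = 2689/1705; β = (5·(-6701) − 100·(-196))/6820 = -2781/1364.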